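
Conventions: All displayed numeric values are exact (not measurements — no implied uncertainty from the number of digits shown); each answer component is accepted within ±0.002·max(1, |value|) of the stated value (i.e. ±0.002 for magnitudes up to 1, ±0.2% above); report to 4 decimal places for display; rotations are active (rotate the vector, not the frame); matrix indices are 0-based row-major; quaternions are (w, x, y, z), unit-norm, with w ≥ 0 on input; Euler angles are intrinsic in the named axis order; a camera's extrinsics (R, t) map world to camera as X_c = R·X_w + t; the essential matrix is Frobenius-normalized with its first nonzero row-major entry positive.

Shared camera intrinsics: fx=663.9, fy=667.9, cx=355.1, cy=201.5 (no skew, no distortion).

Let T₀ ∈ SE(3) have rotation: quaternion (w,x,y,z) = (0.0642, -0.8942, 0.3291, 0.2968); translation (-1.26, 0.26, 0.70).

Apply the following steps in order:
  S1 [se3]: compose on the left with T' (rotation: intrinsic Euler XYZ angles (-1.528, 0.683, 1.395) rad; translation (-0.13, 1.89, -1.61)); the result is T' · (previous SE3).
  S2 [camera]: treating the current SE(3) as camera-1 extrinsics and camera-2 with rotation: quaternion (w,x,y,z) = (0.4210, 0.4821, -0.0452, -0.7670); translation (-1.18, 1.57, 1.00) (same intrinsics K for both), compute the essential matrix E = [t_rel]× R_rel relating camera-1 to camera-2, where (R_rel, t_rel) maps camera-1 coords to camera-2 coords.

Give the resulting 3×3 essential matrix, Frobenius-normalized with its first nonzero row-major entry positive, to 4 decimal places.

matrix = [0.1450 -0.3291 -0.2706; 0.1141 0.1665 0.5766; 0.4351 -0.4369 0.2100]

after S1 (compose_se3): R=[0.1411 0.5578 -0.8179; -0.8313 -0.3819 -0.4039; -0.5377 0.7368 0.4098], t=(-0.0577, 2.6817, -0.3799)
after S2 (essential): [0.1450 -0.3291 -0.2706; 0.1141 0.1665 0.5766; 0.4351 -0.4369 0.2100]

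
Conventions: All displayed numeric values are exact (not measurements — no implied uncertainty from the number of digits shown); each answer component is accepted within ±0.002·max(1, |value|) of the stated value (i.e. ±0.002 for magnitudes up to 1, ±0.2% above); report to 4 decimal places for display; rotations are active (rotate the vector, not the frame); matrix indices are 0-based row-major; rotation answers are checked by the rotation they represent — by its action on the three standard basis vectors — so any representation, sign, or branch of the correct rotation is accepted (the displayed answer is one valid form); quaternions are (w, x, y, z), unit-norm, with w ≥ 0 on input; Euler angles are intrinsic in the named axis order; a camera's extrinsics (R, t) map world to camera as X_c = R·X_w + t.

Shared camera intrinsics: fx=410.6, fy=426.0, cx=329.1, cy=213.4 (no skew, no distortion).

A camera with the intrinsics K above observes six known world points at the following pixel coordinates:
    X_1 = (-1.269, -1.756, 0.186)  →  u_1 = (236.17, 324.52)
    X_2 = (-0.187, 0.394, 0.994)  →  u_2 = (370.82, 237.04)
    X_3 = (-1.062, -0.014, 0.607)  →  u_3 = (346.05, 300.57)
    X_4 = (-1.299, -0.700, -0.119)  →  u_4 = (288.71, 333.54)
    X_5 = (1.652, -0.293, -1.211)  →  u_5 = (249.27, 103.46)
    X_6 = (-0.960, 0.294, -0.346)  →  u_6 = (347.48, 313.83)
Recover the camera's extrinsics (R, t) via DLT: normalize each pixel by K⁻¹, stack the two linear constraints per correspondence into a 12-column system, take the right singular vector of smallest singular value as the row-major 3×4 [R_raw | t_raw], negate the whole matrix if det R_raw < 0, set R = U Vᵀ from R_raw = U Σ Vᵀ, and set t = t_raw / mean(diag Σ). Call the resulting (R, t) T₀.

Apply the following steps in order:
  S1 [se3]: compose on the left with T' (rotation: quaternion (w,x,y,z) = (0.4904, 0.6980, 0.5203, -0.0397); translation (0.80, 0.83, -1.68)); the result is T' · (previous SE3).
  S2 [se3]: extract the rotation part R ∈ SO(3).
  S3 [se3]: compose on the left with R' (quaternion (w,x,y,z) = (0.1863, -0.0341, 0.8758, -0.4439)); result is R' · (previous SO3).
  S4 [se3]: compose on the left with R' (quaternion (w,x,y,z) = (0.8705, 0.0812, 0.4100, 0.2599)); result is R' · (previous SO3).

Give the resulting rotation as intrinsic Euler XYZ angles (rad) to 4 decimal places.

rotation (euler_xyz) = (0.2234, -0.0065, 1.0112)

source (pnp_recover): camera pose = R=[-0.1178 0.9415 0.3157; -0.9912 -0.0921 -0.0954; -0.0607 -0.3242 0.9440], t=(-0.0400, 0.3099, 5.7393)
after S1 (compose_se3): R=[-0.8398 0.2109 0.5002; -0.0591 0.8805 -0.4704; -0.5396 -0.4246 -0.7270], t=(3.6298, -3.3569, -4.4187)
after S2 (rot_of_se3): [-0.8398 0.2109 0.5002; -0.0591 0.8805 -0.4704; -0.5396 -0.4246 -0.7270]
after S3 (compose_so3): [0.5809 -0.2541 -0.7733; 0.5661 0.8087 0.1595; 0.5849 -0.5305 0.6136]
after S4 (compose_so3): [0.5308 -0.8475 -0.0065; 0.8257 0.5189 -0.2215; 0.1911 0.1122 0.9751]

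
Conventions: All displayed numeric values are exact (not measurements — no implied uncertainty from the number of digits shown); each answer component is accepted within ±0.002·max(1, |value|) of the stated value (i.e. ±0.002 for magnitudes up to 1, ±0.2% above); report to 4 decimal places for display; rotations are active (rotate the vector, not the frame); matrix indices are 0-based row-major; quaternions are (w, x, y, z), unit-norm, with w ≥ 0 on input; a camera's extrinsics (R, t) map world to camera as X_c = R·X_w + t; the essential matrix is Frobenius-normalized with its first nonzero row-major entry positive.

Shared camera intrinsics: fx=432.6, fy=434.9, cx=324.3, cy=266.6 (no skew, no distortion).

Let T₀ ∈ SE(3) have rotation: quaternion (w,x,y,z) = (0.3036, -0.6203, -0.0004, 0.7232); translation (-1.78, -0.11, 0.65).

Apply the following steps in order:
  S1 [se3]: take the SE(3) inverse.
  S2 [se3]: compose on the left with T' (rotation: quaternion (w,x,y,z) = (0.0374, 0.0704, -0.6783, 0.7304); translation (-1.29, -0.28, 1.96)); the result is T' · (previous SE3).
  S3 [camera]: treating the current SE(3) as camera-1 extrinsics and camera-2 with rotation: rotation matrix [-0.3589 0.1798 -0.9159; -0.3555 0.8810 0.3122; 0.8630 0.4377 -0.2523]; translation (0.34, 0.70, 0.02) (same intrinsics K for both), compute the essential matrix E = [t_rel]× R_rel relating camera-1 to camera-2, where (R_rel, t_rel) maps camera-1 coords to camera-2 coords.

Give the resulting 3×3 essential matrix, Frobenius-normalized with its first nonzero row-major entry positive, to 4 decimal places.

after S1 (invert_se3): R=[-0.0461 0.4396 -0.8970; -0.4386 -0.8156 -0.3772; -0.8975 0.3761 0.2304], t=(0.5494, -0.6253, -1.7059)
after S2 (compose_se3): R=[0.0646 -0.2920 0.9542; 0.9297 -0.3299 -0.1639; 0.3626 0.8977 0.2502], t=(-1.8274, 1.4451, 2.5416)
after S3 (essential): [0.0244 -0.4950 0.4904; 0.6242 0.2516 0.2136; -0.0387 0.0699 -0.0949]

matrix = [0.0244 -0.4950 0.4904; 0.6242 0.2516 0.2136; -0.0387 0.0699 -0.0949]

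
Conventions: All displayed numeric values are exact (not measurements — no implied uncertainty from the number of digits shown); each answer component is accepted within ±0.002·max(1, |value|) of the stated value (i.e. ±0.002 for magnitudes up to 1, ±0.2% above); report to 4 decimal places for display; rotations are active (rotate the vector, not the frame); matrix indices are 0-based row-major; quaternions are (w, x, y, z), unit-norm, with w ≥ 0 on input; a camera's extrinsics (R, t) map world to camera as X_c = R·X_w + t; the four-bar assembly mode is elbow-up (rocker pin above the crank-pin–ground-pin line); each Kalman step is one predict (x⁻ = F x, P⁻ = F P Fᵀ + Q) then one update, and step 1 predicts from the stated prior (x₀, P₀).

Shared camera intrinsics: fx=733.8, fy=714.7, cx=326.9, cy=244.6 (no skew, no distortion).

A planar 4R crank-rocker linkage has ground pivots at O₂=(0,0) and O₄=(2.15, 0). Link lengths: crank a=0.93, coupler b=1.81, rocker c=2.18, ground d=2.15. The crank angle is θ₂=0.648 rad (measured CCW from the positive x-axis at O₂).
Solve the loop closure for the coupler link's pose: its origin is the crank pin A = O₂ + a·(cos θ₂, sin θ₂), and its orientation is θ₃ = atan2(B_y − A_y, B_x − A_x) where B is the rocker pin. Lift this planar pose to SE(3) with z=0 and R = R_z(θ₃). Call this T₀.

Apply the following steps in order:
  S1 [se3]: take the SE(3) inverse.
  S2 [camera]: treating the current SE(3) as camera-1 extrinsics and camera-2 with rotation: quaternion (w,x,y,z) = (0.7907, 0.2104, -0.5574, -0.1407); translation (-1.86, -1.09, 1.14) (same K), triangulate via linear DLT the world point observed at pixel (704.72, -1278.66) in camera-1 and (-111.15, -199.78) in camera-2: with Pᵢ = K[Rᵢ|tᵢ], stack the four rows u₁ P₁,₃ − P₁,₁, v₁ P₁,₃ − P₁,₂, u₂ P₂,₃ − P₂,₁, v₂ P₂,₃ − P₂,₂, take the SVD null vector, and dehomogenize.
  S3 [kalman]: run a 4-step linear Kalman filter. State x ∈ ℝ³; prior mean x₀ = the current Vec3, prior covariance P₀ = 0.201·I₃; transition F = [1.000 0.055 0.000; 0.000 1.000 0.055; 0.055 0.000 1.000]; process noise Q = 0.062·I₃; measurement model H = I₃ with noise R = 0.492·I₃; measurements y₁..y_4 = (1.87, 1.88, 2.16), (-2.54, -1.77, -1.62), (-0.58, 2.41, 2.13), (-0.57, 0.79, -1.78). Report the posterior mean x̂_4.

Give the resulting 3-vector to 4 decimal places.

source (fourbar_fk): coupler pose = R=[0.5053 -0.8630 0.0000; 0.8630 0.5053 0.0000; 0.0000 0.0000 1.0000], t=(0.7415, 0.5613, 0.0000)
after S1 (invert_se3): R=[0.5053 0.8630 0.0000; -0.8630 0.5053 -0.0000; 0.0000 0.0000 1.0000], t=(-0.8591, 0.3562, 0.0000)
after S2 (triangulate): (1.8126, 0.2386, 0.5102)
after S3 (kf_track): (-0.0727, 0.7313, 0.0555)

result = (-0.0727, 0.7313, 0.0555)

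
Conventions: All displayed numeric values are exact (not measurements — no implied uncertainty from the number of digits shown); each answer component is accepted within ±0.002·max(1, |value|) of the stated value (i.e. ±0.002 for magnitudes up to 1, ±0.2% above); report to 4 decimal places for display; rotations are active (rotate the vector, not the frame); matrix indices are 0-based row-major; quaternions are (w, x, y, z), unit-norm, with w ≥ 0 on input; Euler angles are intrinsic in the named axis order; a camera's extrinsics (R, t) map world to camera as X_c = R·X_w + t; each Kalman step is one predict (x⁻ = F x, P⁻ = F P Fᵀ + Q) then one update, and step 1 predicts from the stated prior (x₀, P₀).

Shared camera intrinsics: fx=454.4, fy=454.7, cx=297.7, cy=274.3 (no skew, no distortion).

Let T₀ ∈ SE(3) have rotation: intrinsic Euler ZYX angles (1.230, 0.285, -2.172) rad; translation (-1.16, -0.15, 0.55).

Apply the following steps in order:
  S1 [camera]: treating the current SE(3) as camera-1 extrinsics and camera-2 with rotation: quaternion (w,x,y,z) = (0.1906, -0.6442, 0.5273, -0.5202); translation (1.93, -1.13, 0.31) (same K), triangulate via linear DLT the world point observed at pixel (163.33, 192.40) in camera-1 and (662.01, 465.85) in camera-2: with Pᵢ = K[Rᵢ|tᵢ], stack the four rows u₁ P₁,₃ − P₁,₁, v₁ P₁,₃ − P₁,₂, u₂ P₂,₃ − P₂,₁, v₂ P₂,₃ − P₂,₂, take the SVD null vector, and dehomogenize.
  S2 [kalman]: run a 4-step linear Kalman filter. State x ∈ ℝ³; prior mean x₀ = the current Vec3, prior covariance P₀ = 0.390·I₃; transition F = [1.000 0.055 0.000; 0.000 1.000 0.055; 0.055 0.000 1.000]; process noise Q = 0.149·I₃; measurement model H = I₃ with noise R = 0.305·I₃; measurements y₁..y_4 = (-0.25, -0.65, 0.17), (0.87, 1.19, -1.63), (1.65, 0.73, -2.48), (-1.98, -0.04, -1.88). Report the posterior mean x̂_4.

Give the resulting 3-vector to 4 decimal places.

after S1 (triangulate): (-0.9118, -1.5881, -1.5803)
after S2 (kf_track): (-0.5120, 0.1110, -1.8206)

result = (-0.5120, 0.1110, -1.8206)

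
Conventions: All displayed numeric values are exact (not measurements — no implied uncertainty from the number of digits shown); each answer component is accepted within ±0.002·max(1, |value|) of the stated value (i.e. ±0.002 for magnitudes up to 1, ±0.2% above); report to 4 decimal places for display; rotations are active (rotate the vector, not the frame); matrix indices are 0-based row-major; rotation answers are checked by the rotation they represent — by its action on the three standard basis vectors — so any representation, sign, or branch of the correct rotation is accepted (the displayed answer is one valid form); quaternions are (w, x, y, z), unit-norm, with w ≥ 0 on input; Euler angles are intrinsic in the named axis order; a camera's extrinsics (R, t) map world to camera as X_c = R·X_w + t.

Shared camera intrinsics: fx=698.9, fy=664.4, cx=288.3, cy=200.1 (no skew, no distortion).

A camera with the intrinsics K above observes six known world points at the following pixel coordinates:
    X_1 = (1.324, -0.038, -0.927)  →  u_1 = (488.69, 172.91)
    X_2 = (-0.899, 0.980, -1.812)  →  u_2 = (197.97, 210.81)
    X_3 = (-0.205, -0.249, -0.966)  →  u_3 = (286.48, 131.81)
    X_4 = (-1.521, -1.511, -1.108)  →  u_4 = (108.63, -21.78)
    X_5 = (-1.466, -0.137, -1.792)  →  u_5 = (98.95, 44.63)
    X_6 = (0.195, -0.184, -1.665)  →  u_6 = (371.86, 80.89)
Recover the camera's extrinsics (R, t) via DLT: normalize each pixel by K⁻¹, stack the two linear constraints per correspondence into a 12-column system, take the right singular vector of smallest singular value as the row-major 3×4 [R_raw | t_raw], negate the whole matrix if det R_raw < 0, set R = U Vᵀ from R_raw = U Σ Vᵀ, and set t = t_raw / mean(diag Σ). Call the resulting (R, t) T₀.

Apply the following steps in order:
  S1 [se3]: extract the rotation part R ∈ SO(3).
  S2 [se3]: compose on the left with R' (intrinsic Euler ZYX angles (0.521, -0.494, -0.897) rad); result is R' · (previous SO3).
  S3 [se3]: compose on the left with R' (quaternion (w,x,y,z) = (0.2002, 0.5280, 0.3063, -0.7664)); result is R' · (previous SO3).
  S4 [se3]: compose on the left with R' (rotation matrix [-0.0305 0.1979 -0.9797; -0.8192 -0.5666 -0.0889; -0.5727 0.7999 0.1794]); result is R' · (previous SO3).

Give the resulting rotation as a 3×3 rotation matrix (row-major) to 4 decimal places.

rotation (matrix) = ((0.4266, 0.6997, -0.5731), (0.6748, -0.6681, -0.3134), (-0.6022, -0.2531, -0.7572))

source (pnp_recover): camera pose = R=[0.9765 0.0554 -0.2083; 0.0626 0.8517 0.5203; 0.2062 -0.5211 0.8282], t=(-0.0000, 0.2200, 5.6499)
after S1 (rot_of_se3): [0.9765 0.0554 -0.2083; 0.0626 0.8517 0.5203; 0.2062 -0.5211 0.8282]
after S2 (compose_so3): [0.6132 0.3879 -0.6881; 0.5828 0.3658 0.7256; 0.5332 -0.8460 -0.0018]
after S3 (compose_so3): [-0.2210 0.6709 0.7079; -0.7796 0.3146 -0.5415; -0.5860 -0.6715 0.4535]
after S4 (compose_so3): [0.4266 0.6997 -0.5731; 0.6748 -0.6681 -0.3134; -0.6022 -0.2531 -0.7572]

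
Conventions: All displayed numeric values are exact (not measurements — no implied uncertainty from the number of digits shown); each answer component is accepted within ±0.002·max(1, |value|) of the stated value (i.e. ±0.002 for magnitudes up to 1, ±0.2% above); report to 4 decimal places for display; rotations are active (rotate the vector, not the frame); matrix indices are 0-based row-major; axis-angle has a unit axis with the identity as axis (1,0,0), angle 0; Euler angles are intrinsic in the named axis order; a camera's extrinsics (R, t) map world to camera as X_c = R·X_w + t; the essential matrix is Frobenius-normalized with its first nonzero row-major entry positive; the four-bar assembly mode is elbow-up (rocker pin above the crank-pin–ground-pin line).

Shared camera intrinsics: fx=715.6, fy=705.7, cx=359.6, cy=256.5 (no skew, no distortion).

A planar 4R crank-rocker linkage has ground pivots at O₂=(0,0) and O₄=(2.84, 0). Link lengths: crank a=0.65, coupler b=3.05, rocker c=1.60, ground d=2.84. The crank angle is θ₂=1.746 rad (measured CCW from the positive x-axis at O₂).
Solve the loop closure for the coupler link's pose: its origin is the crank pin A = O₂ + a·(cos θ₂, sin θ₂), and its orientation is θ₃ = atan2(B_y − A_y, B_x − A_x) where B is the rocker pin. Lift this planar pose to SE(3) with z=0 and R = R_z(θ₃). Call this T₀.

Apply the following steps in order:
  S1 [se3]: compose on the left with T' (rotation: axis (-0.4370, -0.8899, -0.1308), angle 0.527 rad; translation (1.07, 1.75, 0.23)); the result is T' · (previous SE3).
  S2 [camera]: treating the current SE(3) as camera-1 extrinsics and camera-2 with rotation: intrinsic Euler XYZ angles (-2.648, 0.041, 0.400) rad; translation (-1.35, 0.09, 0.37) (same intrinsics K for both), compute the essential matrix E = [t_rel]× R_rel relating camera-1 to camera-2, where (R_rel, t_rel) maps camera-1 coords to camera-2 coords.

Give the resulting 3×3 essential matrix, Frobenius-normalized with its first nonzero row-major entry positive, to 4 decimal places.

source (fourbar_fk): coupler pose = R=[0.9493 -0.3144 0.0000; 0.3144 0.9493 0.0000; 0.0000 0.0000 1.0000], t=(-0.1133, 0.6400, 0.0000)
after S1 (compose_se3): R=[0.8824 -0.1673 -0.4398; 0.2932 0.9266 0.2356; 0.3681 -0.3368 0.8666], t=(1.0450, 2.3735, 0.0478)
after S2 (essential): [0.2813 -0.0559 -0.4873; 0.4284 -0.3113 -0.1132; -0.2242 0.3506 -0.4625]

matrix = [0.2813 -0.0559 -0.4873; 0.4284 -0.3113 -0.1132; -0.2242 0.3506 -0.4625]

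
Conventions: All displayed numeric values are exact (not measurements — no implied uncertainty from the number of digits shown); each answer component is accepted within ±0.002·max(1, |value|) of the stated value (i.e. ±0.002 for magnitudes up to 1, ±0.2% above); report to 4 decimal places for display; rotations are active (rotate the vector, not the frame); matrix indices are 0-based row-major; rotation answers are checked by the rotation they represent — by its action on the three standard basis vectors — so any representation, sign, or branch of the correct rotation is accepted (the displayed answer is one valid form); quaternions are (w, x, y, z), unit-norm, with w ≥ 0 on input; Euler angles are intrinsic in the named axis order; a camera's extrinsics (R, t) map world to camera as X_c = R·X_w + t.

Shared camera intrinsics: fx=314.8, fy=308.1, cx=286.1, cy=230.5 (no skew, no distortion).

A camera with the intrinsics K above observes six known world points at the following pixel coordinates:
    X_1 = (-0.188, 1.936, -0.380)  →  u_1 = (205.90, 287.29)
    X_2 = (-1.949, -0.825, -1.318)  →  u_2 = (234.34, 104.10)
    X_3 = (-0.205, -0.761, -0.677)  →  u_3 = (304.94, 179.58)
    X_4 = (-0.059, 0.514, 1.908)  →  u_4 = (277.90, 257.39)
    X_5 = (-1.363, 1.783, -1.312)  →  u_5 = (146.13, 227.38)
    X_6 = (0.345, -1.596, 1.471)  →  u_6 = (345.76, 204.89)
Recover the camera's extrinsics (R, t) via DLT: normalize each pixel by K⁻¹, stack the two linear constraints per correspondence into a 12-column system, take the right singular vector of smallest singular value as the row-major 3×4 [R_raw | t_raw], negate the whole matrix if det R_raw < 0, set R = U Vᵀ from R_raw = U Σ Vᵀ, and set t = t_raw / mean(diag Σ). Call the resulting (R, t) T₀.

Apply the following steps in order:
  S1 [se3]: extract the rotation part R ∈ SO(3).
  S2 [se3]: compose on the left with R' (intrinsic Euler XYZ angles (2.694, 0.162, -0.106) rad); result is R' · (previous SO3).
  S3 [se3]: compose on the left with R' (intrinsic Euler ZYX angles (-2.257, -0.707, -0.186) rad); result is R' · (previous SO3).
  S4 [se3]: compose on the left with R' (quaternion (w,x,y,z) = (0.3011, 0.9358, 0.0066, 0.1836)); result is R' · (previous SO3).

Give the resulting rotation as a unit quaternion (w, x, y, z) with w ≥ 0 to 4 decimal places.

source (pnp_recover): camera pose = R=[0.7243 -0.6848 0.0806; 0.6491 0.7166 0.2553; -0.2326 -0.1326 0.9635], t=(0.0299, -0.1100, 6.3198)
after S1 (rot_of_se3): [0.7243 -0.6848 0.0806; 0.6491 0.7166 0.2553; -0.2326 -0.1326 0.9635]
after S2 (compose_so3): [0.7410 -0.6186 0.2612; -0.3583 -0.6933 -0.6252; 0.5679 0.3697 -0.7354]
after S3 (compose_so3): [-0.2912 0.0261 -0.9563; 0.0345 0.9993 0.0168; 0.9560 -0.0281 -0.2919]
after S4 (compose_so3): [0.0573 -0.0836 -0.9949; -0.6004 -0.7991 0.0325; -0.7977 0.5954 -0.0960]

rotation (quat) = (0.2014, 0.6986, -0.2447, -0.6414)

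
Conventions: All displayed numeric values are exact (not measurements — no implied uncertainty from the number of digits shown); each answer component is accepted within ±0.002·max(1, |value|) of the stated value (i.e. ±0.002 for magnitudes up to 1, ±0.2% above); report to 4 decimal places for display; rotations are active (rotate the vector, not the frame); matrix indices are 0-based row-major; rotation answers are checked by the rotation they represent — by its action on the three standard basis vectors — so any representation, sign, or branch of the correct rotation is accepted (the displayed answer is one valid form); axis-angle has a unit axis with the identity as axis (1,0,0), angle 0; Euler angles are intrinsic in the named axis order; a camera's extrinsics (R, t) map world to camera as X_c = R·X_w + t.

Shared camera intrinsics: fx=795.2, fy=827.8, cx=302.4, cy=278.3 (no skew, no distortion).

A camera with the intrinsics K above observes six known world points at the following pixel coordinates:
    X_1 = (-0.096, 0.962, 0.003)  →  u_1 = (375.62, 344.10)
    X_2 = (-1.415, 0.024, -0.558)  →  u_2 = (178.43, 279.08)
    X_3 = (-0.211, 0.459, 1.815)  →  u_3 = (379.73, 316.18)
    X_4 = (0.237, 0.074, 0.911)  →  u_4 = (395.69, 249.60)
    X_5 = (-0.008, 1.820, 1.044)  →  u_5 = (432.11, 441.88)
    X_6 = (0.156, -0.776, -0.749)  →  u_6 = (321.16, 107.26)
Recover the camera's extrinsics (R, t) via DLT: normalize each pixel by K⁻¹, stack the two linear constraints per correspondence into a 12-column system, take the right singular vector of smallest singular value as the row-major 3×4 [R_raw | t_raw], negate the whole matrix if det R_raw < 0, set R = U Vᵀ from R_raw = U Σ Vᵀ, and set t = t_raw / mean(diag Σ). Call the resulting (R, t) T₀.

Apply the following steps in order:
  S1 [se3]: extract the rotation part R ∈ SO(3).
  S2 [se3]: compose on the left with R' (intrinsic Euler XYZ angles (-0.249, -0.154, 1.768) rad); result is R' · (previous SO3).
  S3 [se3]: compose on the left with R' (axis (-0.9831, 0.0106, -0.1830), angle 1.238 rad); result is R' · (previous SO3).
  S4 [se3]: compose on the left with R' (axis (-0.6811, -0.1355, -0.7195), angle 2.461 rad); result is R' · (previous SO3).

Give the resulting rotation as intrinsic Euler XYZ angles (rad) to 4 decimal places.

source (pnp_recover): camera pose = R=[0.9224 0.2879 0.2575; -0.3346 0.9286 0.1606; -0.1929 -0.2343 0.9528], t=(0.4200, -0.4000, 6.8197)
after S1 (rot_of_se3): [0.9224 0.2879 0.2575; -0.3346 0.9286 0.1606; -0.1929 -0.2343 0.9528]
after S2 (compose_so3): [0.1753 -0.9196 -0.3516; 0.8987 0.0036 0.4385; -0.4019 -0.3928 0.8271]
after S3 (compose_so3): [0.2677 -0.9497 -0.1624; -0.1108 -0.1978 0.9740; -0.9571 -0.2427 -0.1582]
after S4 (compose_so3): [-0.8077 -0.3577 0.4688; -0.5709 0.2754 -0.7735; 0.1475 -0.8923 -0.4266]

rotation (euler_xyz) = (2.0749, 0.4879, 2.7247)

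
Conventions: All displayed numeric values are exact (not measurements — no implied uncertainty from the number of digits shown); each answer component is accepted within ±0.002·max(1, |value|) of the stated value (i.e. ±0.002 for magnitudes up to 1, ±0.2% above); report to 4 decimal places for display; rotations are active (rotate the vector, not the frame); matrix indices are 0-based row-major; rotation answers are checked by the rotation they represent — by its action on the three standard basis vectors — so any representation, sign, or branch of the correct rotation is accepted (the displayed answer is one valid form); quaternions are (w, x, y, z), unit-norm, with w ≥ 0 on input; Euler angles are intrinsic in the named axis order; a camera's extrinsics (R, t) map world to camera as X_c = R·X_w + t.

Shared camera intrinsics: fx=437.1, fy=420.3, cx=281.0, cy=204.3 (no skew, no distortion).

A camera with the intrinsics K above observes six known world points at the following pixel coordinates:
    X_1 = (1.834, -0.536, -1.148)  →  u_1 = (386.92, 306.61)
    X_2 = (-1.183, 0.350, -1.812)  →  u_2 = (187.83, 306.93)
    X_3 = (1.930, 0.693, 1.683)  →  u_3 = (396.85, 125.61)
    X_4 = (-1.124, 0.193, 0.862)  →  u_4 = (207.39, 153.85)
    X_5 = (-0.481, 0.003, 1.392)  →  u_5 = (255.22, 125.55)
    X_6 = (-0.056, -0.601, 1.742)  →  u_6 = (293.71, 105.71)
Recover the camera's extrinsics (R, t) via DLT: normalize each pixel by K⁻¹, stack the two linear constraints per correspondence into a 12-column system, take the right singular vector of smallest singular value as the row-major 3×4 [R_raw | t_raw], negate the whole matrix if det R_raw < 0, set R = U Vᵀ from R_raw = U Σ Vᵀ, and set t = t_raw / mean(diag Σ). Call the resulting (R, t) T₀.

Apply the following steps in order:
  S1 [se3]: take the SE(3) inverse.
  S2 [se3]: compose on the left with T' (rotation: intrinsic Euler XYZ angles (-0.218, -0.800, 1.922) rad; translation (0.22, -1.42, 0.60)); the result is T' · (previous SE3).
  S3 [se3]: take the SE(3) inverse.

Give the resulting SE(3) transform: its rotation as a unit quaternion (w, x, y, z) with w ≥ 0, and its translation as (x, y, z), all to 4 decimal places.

rotation (quat) = (0.0884, 0.6067, 0.7193, -0.3267), translation = (1.4476, 0.4485, 6.7712)

source (pnp_recover): camera pose = R=[0.9824 -0.1287 0.1351; 0.1044 -0.2208 -0.9697; 0.1546 0.9668 -0.2034], t=(-0.0899, 0.2100, 6.7086)
after S1 (invert_se3): R=[0.9824 0.1044 0.1546; -0.1287 -0.2208 0.9668; 0.1351 -0.9697 -0.2034], t=(-0.9710, -6.4511, 1.5806)
after S2 (compose_se3): R=[-0.2482 0.8150 -0.5236; 0.9305 0.0504 -0.3627; -0.2693 -0.5772 -0.7709], t=(3.5390, 1.0865, 5.8687)
after S3 (invert_se3): R=[-0.2482 0.9305 -0.2693; 0.8150 0.0504 -0.5772; -0.5236 -0.3627 -0.7709], t=(1.4476, 0.4485, 6.7712)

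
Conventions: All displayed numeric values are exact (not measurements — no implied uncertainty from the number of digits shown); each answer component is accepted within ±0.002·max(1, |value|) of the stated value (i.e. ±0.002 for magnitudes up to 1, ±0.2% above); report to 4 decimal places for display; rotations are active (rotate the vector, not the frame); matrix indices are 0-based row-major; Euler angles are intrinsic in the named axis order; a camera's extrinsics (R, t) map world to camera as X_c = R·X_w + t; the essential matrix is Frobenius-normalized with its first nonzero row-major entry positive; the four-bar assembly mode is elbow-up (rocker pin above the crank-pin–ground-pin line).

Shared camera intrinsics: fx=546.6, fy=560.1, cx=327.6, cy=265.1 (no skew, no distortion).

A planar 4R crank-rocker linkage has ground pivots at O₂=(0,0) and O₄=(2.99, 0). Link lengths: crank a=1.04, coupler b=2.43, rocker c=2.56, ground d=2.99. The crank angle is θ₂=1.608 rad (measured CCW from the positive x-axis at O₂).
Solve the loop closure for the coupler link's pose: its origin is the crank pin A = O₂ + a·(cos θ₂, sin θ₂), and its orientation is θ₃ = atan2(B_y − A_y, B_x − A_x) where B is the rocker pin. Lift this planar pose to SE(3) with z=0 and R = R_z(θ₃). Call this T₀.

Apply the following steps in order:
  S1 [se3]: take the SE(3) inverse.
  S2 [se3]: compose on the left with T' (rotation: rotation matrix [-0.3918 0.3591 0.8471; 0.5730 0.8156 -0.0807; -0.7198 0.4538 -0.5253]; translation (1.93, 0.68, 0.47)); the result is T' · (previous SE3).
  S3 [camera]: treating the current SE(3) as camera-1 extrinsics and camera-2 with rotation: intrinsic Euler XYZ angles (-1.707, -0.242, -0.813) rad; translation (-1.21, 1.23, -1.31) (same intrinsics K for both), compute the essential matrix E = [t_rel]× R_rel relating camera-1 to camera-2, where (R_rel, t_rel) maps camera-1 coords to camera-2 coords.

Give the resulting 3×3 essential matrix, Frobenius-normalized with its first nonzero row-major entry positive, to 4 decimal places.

matrix = [0.0847 -0.3028 -0.5954; 0.3561 -0.2212 0.3312; 0.3750 -0.3435 0.0508]

source (fourbar_fk): coupler pose = R=[0.8391 -0.5439 0.0000; 0.5439 0.8391 0.0000; 0.0000 0.0000 1.0000], t=(-0.0387, 1.0393, 0.0000)
after S1 (invert_se3): R=[0.8391 0.5439 0.0000; -0.5439 0.8391 0.0000; 0.0000 0.0000 1.0000], t=(-0.5328, -0.8931, 0.0000)
after S2 (compose_se3): R=[-0.5241 0.0882 0.8471; 0.0372 0.9960 -0.0807; -0.8508 -0.0107 -0.5253], t=(1.8180, -0.3537, 0.4483)
after S3 (essential): [0.0847 -0.3028 -0.5954; 0.3561 -0.2212 0.3312; 0.3750 -0.3435 0.0508]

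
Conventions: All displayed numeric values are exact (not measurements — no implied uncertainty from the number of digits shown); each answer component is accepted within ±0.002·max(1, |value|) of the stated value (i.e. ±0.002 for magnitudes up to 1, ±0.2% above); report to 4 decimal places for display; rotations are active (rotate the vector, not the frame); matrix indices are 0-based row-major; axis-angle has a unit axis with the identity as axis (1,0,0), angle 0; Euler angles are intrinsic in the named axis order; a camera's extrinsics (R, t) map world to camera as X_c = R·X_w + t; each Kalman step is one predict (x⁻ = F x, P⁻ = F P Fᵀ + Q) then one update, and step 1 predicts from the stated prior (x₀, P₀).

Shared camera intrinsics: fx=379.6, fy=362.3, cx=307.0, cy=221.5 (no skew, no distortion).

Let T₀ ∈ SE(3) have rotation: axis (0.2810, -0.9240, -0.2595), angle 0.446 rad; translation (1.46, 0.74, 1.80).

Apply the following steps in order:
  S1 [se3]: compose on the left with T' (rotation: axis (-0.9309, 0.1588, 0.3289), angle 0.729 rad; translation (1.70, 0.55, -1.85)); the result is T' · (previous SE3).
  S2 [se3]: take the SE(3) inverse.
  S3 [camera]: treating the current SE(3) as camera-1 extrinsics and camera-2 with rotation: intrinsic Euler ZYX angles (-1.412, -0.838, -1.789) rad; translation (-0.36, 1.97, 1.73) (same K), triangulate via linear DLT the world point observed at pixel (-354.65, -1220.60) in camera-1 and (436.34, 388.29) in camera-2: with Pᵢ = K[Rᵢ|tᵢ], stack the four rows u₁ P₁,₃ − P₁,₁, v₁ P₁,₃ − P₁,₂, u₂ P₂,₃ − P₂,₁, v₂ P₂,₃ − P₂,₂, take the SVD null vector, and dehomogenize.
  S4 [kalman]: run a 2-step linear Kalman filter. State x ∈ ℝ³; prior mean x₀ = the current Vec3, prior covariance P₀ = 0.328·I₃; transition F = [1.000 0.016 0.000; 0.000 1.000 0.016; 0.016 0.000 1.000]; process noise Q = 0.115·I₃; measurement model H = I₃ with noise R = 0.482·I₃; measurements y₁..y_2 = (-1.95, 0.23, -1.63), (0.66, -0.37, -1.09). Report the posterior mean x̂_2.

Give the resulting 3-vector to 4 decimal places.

after S1 (compose_se3): R=[0.9252 -0.1653 -0.3415; 0.3098 0.8488 0.4284; 0.2190 -0.5021 0.8366], t=(2.9709, 2.5118, -1.1751)
after S2 (invert_se3): R=[0.9252 0.3098 0.2190; -0.1653 0.8488 -0.5021; -0.3415 0.4284 0.8366], t=(-3.2696, -2.2309, 0.9214)
after S3 (triangulate): (1.6809, -0.9622, 1.2671)
after S4 (kf_track): (0.2272, -0.3893, -0.5194)

result = (0.2272, -0.3893, -0.5194)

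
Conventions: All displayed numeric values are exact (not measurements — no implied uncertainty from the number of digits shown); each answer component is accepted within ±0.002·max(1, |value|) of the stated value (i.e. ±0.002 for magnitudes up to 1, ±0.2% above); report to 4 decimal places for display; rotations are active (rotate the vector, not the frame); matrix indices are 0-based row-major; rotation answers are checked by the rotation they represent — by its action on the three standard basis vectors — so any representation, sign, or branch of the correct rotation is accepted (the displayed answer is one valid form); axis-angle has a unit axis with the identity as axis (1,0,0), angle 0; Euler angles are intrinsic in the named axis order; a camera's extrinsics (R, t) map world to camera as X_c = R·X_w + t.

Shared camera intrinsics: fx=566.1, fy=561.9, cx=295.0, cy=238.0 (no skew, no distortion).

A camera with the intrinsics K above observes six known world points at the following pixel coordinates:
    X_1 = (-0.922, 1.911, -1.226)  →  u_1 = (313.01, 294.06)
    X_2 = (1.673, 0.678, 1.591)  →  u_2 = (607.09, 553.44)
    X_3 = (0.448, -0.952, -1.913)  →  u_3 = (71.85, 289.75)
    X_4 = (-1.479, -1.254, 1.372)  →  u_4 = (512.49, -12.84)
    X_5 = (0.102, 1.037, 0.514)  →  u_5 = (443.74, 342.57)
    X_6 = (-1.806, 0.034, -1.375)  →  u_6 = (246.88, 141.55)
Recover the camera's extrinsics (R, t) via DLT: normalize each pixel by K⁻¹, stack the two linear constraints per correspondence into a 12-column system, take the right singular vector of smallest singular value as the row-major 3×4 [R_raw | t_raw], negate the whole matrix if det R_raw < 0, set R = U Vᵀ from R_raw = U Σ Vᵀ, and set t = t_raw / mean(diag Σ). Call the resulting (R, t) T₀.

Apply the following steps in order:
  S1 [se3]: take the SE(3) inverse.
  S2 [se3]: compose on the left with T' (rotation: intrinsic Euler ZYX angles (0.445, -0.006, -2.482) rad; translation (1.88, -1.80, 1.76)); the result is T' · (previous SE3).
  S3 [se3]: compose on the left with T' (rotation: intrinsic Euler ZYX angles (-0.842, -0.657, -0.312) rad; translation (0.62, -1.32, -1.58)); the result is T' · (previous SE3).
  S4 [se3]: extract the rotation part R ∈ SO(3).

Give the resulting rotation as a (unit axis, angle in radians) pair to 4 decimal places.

rotation (axis_angle) = ((0.7276, 0.0423, -0.6847), 2.4384)

source (pnp_recover): camera pose = R=[-0.1433 0.3850 0.9117; 0.8445 0.5279 -0.0902; -0.5160 0.7570 -0.4008], t=(0.4700, 0.3500, 4.5098)
after S1 (invert_se3): R=[-0.1433 0.8445 -0.5160; 0.3850 0.5279 0.7570; 0.9117 -0.0902 -0.4008], t=(2.0989, -3.7798, 1.4107)
after S2 (compose_se3): R=[-0.2337 0.9670 -0.1017; 0.1704 -0.0622 -0.9834; -0.9573 -0.2471 -0.1502], t=(2.1100, 2.5767, 2.9740)
after S3 (compose_se3): R=[0.1704 0.4970 -0.8508; -0.3885 -0.7596 -0.5216; -0.9055 0.4195 0.0637], t=(3.4135, 0.6039, 1.3236)
after S4 (rot_of_se3): [0.1704 0.4970 -0.8508; -0.3885 -0.7596 -0.5216; -0.9055 0.4195 0.0637]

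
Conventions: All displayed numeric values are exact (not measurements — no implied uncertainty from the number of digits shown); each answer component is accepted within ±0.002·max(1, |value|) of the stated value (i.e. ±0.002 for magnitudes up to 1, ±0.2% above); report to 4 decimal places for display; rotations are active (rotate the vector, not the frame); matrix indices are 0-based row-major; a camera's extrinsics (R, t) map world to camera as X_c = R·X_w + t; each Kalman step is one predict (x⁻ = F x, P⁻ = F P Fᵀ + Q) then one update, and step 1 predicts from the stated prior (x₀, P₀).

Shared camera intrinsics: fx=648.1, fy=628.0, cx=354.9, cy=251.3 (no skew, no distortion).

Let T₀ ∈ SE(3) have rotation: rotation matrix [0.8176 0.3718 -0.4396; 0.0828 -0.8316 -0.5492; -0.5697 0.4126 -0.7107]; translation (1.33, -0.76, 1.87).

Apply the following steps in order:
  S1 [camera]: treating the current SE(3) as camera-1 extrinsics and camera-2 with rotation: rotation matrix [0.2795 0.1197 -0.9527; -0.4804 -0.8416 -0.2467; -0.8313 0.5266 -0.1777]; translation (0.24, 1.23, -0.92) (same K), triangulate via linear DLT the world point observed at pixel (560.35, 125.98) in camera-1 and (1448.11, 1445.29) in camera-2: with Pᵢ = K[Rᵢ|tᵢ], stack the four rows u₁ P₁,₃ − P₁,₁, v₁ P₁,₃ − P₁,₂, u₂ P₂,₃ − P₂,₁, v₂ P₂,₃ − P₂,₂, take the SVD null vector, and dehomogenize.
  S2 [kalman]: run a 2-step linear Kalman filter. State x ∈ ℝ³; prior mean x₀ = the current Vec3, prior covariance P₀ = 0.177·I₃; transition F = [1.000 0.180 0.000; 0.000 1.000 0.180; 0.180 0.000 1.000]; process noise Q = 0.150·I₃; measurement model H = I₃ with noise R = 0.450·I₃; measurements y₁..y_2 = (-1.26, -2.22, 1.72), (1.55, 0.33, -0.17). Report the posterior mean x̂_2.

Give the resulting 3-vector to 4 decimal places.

result = (0.0063, -0.0951, -0.2254)

after S1 (triangulate): (-1.2321, 0.8125, -1.3857)
after S2 (kf_track): (0.0063, -0.0951, -0.2254)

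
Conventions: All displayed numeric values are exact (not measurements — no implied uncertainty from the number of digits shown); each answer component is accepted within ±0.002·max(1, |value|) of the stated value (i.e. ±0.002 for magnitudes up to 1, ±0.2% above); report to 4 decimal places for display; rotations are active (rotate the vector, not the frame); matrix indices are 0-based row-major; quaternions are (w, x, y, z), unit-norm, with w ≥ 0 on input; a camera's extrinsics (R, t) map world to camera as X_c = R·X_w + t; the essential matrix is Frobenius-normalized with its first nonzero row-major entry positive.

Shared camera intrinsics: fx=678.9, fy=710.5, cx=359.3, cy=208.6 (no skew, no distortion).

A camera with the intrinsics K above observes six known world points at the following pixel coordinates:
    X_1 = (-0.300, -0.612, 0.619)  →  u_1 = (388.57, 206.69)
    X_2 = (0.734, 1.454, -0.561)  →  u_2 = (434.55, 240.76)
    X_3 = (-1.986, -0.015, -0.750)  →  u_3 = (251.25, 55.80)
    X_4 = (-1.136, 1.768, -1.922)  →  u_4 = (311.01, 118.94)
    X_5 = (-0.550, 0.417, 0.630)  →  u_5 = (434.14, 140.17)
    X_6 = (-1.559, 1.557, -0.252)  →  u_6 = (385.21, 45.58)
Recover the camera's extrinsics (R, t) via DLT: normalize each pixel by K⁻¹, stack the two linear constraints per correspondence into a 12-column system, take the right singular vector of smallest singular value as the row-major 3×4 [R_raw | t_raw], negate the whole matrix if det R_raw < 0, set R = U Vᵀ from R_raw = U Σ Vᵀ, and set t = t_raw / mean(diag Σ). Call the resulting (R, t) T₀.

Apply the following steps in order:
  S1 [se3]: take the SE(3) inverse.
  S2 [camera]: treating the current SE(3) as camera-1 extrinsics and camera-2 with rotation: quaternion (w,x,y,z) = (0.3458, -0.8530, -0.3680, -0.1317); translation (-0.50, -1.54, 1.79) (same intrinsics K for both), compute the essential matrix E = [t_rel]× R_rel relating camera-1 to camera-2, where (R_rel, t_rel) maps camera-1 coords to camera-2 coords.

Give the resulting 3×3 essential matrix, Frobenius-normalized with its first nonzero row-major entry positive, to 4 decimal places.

matrix = [0.2464 -0.4394 -0.4916; 0.4761 0.0483 0.1266; 0.4565 0.1098 0.1976]

source (pnp_recover): camera pose = R=[0.3963 0.5473 0.7371; 0.9028 -0.3784 -0.2044; 0.1670 0.7465 -0.6441], t=(0.2500, 0.1500, 6.7600)
after S1 (invert_se3): R=[0.3963 0.9028 0.1670; 0.5473 -0.3784 0.7465; 0.7371 -0.2044 -0.6441], t=(-1.3637, -5.1262, 4.2004)
after S2 (essential): [0.2464 -0.4394 -0.4916; 0.4761 0.0483 0.1266; 0.4565 0.1098 0.1976]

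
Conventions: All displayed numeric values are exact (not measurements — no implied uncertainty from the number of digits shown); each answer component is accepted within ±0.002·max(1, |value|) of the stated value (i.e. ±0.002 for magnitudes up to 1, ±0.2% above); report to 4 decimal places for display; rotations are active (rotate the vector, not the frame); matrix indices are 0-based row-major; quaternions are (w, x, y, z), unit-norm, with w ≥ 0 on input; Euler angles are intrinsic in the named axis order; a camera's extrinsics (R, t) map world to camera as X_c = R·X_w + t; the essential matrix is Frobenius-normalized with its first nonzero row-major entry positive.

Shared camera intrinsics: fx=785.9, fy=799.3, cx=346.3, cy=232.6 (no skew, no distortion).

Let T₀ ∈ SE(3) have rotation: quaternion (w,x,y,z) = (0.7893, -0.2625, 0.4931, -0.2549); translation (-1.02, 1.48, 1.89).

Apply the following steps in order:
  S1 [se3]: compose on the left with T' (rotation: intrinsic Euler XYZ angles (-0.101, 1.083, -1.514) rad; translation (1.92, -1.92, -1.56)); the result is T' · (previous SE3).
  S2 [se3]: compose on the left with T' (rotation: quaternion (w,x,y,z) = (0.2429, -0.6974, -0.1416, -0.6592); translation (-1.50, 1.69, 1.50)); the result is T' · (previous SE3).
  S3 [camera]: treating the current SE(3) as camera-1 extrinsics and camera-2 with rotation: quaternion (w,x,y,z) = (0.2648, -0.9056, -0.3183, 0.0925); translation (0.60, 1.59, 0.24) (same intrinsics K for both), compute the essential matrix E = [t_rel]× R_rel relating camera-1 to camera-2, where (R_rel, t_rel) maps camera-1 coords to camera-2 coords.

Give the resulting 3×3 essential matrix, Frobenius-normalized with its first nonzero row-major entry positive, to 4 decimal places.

after S1 (compose_se3): R=[-0.8686 -0.2416 0.4326; -0.3921 -0.1985 -0.8982; 0.3029 -0.9498 0.0776], t=(4.2550, -0.8604, -2.0376)
after S2 (compose_se3): R=[-0.0242 -0.9327 -0.3597; 0.5959 -0.3024 0.7439; -0.8027 -0.1964 0.5632], t=(-3.2926, 0.8213, 5.8622)
after S3 (essential): [0.0084 -0.5665 -0.0378; -0.5313 0.2226 -0.2965; 0.2986 0.3570 0.2030]

matrix = [0.0084 -0.5665 -0.0378; -0.5313 0.2226 -0.2965; 0.2986 0.3570 0.2030]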